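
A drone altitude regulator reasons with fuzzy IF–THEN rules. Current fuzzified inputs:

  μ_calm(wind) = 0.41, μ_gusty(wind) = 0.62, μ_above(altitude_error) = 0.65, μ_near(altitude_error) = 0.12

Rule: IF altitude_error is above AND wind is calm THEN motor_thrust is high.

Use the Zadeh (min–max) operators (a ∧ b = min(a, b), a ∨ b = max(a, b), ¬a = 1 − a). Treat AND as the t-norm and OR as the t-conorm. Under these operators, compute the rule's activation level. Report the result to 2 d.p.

firing strength: above=0.65, calm=0.41; AND[min(a, b)] → w = 0.41

0.41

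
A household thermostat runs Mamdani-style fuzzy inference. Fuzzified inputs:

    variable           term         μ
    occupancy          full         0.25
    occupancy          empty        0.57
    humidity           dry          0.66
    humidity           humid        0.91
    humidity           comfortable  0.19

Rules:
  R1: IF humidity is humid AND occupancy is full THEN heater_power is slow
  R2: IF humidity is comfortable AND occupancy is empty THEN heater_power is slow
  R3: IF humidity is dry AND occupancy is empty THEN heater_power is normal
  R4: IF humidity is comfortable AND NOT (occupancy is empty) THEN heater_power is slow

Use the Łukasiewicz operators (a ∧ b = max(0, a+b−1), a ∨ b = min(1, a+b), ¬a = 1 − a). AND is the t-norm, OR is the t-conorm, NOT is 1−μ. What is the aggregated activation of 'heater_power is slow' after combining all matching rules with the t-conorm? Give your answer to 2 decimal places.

0.16

R1: humid=0.91, full=0.25; AND[max(0, a+b−1)] → w = 0.16
R2: comfortable=0.19, empty=0.57; AND[max(0, a+b−1)] → w = 0.00
R3: dry=0.66, empty=0.57; AND[max(0, a+b−1)] → w = 0.23
R4: comfortable=0.19, ¬empty=1−0.57=0.43; AND[max(0, a+b−1)] → w = 0.00
Rules with consequent 'slow': {R1, R2, R4} → strengths 0.16, 0.00, 0.00
Aggregate via t-conorm [min(1, a+b)]: 0.16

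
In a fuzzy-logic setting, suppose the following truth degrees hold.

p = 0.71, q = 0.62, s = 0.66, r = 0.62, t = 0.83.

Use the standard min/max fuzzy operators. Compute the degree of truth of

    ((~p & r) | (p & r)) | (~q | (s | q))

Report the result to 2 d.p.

0.66

~p = 1 − 0.71 = 0.29
~p & r = min(a, b) on (0.29, 0.62) = 0.29
p & r = min(a, b) on (0.71, 0.62) = 0.62
(~p & r) | (p & r) = max(a, b) on (0.29, 0.62) = 0.62
~q = 1 − 0.62 = 0.38
s | q = max(a, b) on (0.66, 0.62) = 0.66
~q | (s | q) = max(a, b) on (0.38, 0.66) = 0.66
((~p & r) | (p & r)) | (~q | (s | q)) = max(a, b) on (0.62, 0.66) = 0.66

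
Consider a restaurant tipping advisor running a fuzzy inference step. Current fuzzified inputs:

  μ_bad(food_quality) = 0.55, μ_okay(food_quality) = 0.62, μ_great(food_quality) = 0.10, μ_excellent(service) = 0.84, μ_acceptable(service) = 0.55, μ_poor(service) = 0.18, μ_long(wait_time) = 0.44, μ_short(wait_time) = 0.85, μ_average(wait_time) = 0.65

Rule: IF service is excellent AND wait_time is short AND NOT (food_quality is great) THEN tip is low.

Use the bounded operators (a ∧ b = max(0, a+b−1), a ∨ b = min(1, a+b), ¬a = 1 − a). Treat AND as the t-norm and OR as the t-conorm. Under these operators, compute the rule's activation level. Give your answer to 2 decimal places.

0.59

firing strength: excellent=0.84, short=0.85, ¬great=1−0.10=0.90; AND[max(0, a+b−1)] → w = 0.59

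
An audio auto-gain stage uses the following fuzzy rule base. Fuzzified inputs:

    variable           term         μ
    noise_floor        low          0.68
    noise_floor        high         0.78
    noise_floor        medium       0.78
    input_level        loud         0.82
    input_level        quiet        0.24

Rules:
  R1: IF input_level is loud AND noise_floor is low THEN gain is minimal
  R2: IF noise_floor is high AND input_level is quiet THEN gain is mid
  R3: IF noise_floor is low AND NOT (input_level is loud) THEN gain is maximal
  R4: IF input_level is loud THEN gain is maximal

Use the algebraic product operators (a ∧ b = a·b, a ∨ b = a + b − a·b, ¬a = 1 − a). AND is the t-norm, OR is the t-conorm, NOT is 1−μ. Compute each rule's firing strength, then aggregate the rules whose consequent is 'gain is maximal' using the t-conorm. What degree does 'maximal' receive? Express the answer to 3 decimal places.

R1: loud=0.82, low=0.68; AND[a·b] → w = 0.5576
R2: high=0.78, quiet=0.24; AND[a·b] → w = 0.1872
R3: low=0.68, ¬loud=1−0.82=0.18; AND[a·b] → w = 0.1224
R4: loud=0.82 → w = 0.8200
Rules with consequent 'maximal': {R3, R4} → strengths 0.1224, 0.8200
Aggregate via t-conorm [a + b − a·b]: 0.8420

0.842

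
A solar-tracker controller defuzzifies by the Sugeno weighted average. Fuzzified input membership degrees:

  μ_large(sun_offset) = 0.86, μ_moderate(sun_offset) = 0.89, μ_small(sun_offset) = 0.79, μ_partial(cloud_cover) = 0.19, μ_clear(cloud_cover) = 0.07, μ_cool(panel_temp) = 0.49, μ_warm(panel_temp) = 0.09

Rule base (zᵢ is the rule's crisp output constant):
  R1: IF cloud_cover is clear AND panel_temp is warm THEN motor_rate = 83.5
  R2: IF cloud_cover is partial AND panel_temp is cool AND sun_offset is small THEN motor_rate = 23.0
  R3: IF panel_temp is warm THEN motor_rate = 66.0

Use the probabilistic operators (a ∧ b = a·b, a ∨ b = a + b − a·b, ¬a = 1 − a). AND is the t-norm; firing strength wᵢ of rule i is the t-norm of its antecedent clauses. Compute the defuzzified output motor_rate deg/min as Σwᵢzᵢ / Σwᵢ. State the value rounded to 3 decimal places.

R1 (z=83.5): clear=0.07, warm=0.09; AND[a·b] → w = 0.0063
R2 (z=23.0): partial=0.19, cool=0.49, small=0.79; AND[a·b] → w = 0.0735
R3 (z=66.0): warm=0.09 → w = 0.0900
Weighted average = (0.0063·83.5 + 0.0735·23.0 + 0.0900·66.0) / (0.0063 + 0.0735 + 0.0900)
  = 8.1577 / 0.1698 = 48.029

48.029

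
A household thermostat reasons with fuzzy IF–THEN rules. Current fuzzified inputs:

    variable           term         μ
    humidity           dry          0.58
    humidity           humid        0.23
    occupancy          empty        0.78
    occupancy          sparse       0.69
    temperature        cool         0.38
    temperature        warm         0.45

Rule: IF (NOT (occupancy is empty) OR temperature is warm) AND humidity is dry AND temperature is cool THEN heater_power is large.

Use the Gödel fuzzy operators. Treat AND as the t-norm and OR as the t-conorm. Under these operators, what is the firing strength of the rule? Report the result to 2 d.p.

firing strength: (¬empty=1−0.78=0.22 OR warm=0.45) = 0.45; AND[min(a, b)] with dry=0.58, cool=0.38 → w = 0.38

0.38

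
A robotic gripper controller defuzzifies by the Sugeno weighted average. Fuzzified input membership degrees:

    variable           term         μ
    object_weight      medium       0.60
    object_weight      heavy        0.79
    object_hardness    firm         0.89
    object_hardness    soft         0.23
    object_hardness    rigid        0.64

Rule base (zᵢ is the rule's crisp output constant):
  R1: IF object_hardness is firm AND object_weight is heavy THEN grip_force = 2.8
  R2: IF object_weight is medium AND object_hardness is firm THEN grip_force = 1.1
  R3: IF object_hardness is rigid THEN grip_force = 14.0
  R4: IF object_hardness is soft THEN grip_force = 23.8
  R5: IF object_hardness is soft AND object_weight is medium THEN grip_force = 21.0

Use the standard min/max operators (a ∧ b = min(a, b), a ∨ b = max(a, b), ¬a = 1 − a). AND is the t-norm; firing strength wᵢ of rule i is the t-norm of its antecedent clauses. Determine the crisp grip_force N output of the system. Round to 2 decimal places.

8.89

R1 (z=2.8): firm=0.89, heavy=0.79; AND[min(a, b)] → w = 0.79
R2 (z=1.1): medium=0.60, firm=0.89; AND[min(a, b)] → w = 0.60
R3 (z=14.0): rigid=0.64 → w = 0.64
R4 (z=23.8): soft=0.23 → w = 0.23
R5 (z=21.0): soft=0.23, medium=0.60; AND[min(a, b)] → w = 0.23
Weighted average = (0.79·2.8 + 0.60·1.1 + 0.64·14.0 + 0.23·23.8 + 0.23·21.0) / (0.79 + 0.60 + 0.64 + 0.23 + 0.23)
  = 22.1360 / 2.4900 = 8.89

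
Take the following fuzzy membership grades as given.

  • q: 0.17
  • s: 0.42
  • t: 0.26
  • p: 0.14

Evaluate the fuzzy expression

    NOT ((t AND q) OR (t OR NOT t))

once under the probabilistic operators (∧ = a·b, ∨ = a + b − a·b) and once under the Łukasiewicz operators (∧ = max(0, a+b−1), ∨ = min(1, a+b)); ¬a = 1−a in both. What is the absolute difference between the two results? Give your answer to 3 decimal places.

Under probabilistic:
  t AND q = a·b on (0.2600, 0.1700) = 0.0442
  NOT t = 1 − 0.2600 = 0.7400
  t OR NOT t = a + b − a·b on (0.2600, 0.7400) = 0.8076
  (t AND q) OR (t OR NOT t) = a + b − a·b on (0.0442, 0.8076) = 0.8161
  NOT ((t AND q) OR (t OR NOT t)) = 1 − 0.8161 = 0.1839
  → value = 0.1839
Under Łukasiewicz:
  t AND q = max(0, a+b−1) on (0.26, 0.17) = 0.00
  NOT t = 1 − 0.26 = 0.74
  t OR NOT t = min(1, a+b) on (0.26, 0.74) = 1.00
  (t AND q) OR (t OR NOT t) = min(1, a+b) on (0.00, 1.00) = 1.00
  NOT ((t AND q) OR (t OR NOT t)) = 1 − 1.00 = 0.00
  → value = 0.0000
|0.1839 − 0.0000| = 0.184

0.184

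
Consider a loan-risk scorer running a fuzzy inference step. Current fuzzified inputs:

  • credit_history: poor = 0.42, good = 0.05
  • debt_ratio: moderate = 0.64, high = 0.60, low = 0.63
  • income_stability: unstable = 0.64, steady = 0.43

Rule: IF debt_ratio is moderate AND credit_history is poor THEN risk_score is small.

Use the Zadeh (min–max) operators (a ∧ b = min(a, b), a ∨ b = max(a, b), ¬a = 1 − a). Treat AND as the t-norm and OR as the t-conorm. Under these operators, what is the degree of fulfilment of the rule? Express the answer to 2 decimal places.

firing strength: moderate=0.64, poor=0.42; AND[min(a, b)] → w = 0.42

0.42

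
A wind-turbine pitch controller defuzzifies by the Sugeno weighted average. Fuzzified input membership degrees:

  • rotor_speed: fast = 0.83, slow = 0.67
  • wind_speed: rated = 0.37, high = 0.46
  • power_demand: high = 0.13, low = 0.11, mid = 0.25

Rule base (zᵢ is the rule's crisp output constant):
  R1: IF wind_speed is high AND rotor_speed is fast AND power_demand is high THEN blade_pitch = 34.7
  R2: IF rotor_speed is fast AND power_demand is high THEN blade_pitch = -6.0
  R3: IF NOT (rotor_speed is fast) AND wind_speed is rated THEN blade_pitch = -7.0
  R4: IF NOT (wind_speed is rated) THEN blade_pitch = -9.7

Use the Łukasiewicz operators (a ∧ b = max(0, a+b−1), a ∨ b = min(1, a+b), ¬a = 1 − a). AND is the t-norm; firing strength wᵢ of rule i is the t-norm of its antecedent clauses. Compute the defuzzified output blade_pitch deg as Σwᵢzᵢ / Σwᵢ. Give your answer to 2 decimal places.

R1 (z=34.7): high=0.46, fast=0.83, high=0.13; AND[max(0, a+b−1)] → w = 0.00
R2 (z=-6.0): fast=0.83, high=0.13; AND[max(0, a+b−1)] → w = 0.00
R3 (z=-7.0): ¬fast=1−0.83=0.17, rated=0.37; AND[max(0, a+b−1)] → w = 0.00
R4 (z=-9.7): ¬rated=1−0.37=0.63 → w = 0.63
Weighted average = (0.00·34.7 + 0.00·-6.0 + 0.00·-7.0 + 0.63·-9.7) / (0.00 + 0.00 + 0.00 + 0.63)
  = -6.1110 / 0.6300 = -9.70

-9.70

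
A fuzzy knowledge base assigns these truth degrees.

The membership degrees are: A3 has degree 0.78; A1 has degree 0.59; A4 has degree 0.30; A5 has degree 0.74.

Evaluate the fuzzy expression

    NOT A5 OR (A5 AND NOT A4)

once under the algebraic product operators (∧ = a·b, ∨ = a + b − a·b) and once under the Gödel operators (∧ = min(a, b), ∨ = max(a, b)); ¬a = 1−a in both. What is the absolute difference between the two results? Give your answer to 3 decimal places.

Under algebraic product:
  NOT A5 = 1 − 0.7400 = 0.2600
  NOT A4 = 1 − 0.3000 = 0.7000
  A5 AND NOT A4 = a·b on (0.7400, 0.7000) = 0.5180
  NOT A5 OR (A5 AND NOT A4) = a + b − a·b on (0.2600, 0.5180) = 0.6433
  → value = 0.6433
Under Gödel:
  NOT A5 = 1 − 0.74 = 0.26
  NOT A4 = 1 − 0.30 = 0.70
  A5 AND NOT A4 = min(a, b) on (0.74, 0.70) = 0.70
  NOT A5 OR (A5 AND NOT A4) = max(a, b) on (0.26, 0.70) = 0.70
  → value = 0.7000
|0.6433 − 0.7000| = 0.057

0.057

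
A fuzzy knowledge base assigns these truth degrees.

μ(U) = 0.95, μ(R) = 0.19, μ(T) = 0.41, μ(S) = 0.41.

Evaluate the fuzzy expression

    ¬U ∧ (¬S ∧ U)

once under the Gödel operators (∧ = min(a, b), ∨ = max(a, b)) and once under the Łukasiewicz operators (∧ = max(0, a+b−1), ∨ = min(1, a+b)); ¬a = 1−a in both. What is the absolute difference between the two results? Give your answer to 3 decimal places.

0.050

Under Gödel:
  ¬U = 1 − 0.95 = 0.05
  ¬S = 1 − 0.41 = 0.59
  ¬S ∧ U = min(a, b) on (0.59, 0.95) = 0.59
  ¬U ∧ (¬S ∧ U) = min(a, b) on (0.05, 0.59) = 0.05
  → value = 0.0500
Under Łukasiewicz:
  ¬U = 1 − 0.95 = 0.05
  ¬S = 1 − 0.41 = 0.59
  ¬S ∧ U = max(0, a+b−1) on (0.59, 0.95) = 0.54
  ¬U ∧ (¬S ∧ U) = max(0, a+b−1) on (0.05, 0.54) = 0.00
  → value = 0.0000
|0.0500 − 0.0000| = 0.050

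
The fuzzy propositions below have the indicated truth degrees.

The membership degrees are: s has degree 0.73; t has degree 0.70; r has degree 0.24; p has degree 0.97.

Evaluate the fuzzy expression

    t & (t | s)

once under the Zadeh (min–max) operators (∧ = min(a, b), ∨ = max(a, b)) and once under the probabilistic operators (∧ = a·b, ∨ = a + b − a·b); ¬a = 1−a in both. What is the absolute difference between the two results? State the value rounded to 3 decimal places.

Under Zadeh (min–max):
  t | s = max(a, b) on (0.70, 0.73) = 0.73
  t & (t | s) = min(a, b) on (0.70, 0.73) = 0.70
  → value = 0.7000
Under probabilistic:
  t | s = a + b − a·b on (0.7000, 0.7300) = 0.9190
  t & (t | s) = a·b on (0.7000, 0.9190) = 0.6433
  → value = 0.6433
|0.7000 − 0.6433| = 0.057

0.057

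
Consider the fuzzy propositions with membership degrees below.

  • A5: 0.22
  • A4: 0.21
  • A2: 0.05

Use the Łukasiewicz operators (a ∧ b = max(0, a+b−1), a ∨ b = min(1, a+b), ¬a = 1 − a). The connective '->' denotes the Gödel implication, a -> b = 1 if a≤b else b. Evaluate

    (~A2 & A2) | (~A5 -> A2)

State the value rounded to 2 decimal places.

~A2 = 1 − 0.05 = 0.95
~A2 & A2 = max(0, a+b−1) on (0.95, 0.05) = 0.00
~A5 = 1 − 0.22 = 0.78
~A5 -> A2  [Gödel: 1 if a≤b else b] with a=0.78, b=0.05 → 0.05
(~A2 & A2) | (~A5 -> A2) = min(1, a+b) on (0.00, 0.05) = 0.05

0.05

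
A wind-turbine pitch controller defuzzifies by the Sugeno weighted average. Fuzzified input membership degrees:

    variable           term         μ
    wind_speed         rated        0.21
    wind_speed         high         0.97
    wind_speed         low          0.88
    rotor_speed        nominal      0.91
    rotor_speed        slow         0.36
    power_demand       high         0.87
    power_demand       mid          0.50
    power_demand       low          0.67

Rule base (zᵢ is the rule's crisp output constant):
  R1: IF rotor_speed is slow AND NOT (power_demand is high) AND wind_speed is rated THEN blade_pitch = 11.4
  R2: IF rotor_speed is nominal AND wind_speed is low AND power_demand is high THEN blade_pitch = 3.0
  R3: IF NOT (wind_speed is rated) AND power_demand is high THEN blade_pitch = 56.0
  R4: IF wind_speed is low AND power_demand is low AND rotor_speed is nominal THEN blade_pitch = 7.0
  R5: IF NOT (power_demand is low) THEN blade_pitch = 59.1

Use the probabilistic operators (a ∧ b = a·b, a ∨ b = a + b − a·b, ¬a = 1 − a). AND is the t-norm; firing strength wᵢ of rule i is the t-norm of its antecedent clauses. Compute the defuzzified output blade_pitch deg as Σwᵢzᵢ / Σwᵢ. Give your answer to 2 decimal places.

R1 (z=11.4): slow=0.36, ¬high=1−0.87=0.13, rated=0.21; AND[a·b] → w = 0.0098
R2 (z=3.0): nominal=0.91, low=0.88, high=0.87; AND[a·b] → w = 0.6967
R3 (z=56.0): ¬rated=1−0.21=0.79, high=0.87; AND[a·b] → w = 0.6873
R4 (z=7.0): low=0.88, low=0.67, nominal=0.91; AND[a·b] → w = 0.5365
R5 (z=59.1): ¬low=1−0.67=0.33 → w = 0.3300
Weighted average = (0.0098·11.4 + 0.6967·3.0 + 0.6873·56.0 + 0.5365·7.0 + 0.3300·59.1) / (0.0098 + 0.6967 + 0.6873 + 0.5365 + 0.3300)
  = 63.9497 / 2.2604 = 28.29

28.29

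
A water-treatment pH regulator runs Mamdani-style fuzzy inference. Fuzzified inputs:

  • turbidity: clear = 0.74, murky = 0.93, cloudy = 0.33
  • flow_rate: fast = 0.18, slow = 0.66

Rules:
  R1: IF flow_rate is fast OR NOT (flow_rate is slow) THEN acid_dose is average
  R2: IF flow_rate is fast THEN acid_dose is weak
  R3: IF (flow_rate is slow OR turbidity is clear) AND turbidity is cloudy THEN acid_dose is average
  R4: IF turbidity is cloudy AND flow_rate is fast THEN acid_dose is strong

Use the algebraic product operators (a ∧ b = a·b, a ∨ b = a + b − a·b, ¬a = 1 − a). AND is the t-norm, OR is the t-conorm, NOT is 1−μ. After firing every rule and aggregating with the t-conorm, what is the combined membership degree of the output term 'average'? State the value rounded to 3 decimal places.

R1: fast=0.18, ¬slow=1−0.66=0.34; OR[a + b − a·b] → w = 0.4588
R2: fast=0.18 → w = 0.1800
R3: (slow=0.66 OR clear=0.74) = 0.9116; AND[a·b] with cloudy=0.33 → w = 0.3008
R4: cloudy=0.33, fast=0.18; AND[a·b] → w = 0.0594
Rules with consequent 'average': {R1, R3} → strengths 0.4588, 0.3008
Aggregate via t-conorm [a + b − a·b]: 0.6216

0.622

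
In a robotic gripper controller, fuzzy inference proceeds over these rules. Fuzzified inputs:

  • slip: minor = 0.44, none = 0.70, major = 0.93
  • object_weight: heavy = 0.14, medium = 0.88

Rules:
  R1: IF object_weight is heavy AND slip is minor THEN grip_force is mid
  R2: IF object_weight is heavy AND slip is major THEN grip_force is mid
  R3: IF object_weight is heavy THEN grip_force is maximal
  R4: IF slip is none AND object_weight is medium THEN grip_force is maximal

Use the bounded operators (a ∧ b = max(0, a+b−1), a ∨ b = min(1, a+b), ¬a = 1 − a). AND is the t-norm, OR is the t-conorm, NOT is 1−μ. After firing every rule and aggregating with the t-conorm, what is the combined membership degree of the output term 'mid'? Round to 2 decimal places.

0.07

R1: heavy=0.14, minor=0.44; AND[max(0, a+b−1)] → w = 0.00
R2: heavy=0.14, major=0.93; AND[max(0, a+b−1)] → w = 0.07
R3: heavy=0.14 → w = 0.14
R4: none=0.70, medium=0.88; AND[max(0, a+b−1)] → w = 0.58
Rules with consequent 'mid': {R1, R2} → strengths 0.00, 0.07
Aggregate via t-conorm [min(1, a+b)]: 0.07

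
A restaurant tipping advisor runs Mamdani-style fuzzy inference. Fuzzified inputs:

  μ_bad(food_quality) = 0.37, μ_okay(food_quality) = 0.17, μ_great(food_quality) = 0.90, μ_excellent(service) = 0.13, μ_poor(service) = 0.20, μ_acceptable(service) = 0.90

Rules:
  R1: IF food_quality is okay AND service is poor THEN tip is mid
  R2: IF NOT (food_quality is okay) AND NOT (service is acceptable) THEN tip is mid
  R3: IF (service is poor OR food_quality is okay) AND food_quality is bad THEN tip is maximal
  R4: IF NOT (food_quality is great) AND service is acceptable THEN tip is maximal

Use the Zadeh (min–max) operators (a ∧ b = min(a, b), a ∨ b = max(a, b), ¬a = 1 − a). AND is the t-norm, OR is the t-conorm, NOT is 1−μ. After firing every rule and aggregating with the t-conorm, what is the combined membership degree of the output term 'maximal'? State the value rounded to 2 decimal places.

R1: okay=0.17, poor=0.20; AND[min(a, b)] → w = 0.17
R2: ¬okay=1−0.17=0.83, ¬acceptable=1−0.90=0.10; AND[min(a, b)] → w = 0.10
R3: (poor=0.20 OR okay=0.17) = 0.20; AND[min(a, b)] with bad=0.37 → w = 0.20
R4: ¬great=1−0.90=0.10, acceptable=0.90; AND[min(a, b)] → w = 0.10
Rules with consequent 'maximal': {R3, R4} → strengths 0.20, 0.10
Aggregate via t-conorm [max(a, b)]: 0.20

0.20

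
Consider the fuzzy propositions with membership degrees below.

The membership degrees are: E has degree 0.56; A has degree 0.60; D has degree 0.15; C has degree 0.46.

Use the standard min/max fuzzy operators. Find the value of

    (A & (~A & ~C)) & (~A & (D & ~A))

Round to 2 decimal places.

~A = 1 − 0.60 = 0.40
~C = 1 − 0.46 = 0.54
~A & ~C = min(a, b) on (0.40, 0.54) = 0.40
A & (~A & ~C) = min(a, b) on (0.60, 0.40) = 0.40
~A = 1 − 0.60 = 0.40
~A = 1 − 0.60 = 0.40
D & ~A = min(a, b) on (0.15, 0.40) = 0.15
~A & (D & ~A) = min(a, b) on (0.40, 0.15) = 0.15
(A & (~A & ~C)) & (~A & (D & ~A)) = min(a, b) on (0.40, 0.15) = 0.15

0.15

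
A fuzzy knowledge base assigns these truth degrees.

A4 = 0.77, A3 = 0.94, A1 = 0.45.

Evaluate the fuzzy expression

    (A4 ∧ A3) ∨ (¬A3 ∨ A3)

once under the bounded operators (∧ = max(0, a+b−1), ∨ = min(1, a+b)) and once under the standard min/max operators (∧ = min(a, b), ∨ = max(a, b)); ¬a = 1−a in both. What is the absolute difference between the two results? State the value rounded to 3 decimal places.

Under bounded:
  A4 ∧ A3 = max(0, a+b−1) on (0.77, 0.94) = 0.71
  ¬A3 = 1 − 0.94 = 0.06
  ¬A3 ∨ A3 = min(1, a+b) on (0.06, 0.94) = 1.00
  (A4 ∧ A3) ∨ (¬A3 ∨ A3) = min(1, a+b) on (0.71, 1.00) = 1.00
  → value = 1.0000
Under standard min/max:
  A4 ∧ A3 = min(a, b) on (0.77, 0.94) = 0.77
  ¬A3 = 1 − 0.94 = 0.06
  ¬A3 ∨ A3 = max(a, b) on (0.06, 0.94) = 0.94
  (A4 ∧ A3) ∨ (¬A3 ∨ A3) = max(a, b) on (0.77, 0.94) = 0.94
  → value = 0.9400
|1.0000 − 0.9400| = 0.060

0.060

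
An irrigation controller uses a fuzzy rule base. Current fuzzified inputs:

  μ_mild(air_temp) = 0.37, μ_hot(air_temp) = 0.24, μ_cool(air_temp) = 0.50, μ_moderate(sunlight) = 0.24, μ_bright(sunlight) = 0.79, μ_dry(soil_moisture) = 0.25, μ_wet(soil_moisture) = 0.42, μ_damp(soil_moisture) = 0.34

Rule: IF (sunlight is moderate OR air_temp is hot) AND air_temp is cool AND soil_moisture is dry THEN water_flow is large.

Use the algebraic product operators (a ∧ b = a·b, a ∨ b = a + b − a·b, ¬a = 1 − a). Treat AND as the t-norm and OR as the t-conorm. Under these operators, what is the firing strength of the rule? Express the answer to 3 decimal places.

0.053

firing strength: (moderate=0.24 OR hot=0.24) = 0.4224; AND[a·b] with cool=0.50, dry=0.25 → w = 0.0528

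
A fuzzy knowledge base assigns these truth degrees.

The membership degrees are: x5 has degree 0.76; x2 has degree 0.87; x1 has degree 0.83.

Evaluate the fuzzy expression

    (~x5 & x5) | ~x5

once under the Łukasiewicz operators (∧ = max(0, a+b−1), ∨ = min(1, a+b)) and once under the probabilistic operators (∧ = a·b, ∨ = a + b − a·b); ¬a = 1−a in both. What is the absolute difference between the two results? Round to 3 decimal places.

Under Łukasiewicz:
  ~x5 = 1 − 0.76 = 0.24
  ~x5 & x5 = max(0, a+b−1) on (0.24, 0.76) = 0.00
  ~x5 = 1 − 0.76 = 0.24
  (~x5 & x5) | ~x5 = min(1, a+b) on (0.00, 0.24) = 0.24
  → value = 0.2400
Under probabilistic:
  ~x5 = 1 − 0.7600 = 0.2400
  ~x5 & x5 = a·b on (0.2400, 0.7600) = 0.1824
  ~x5 = 1 − 0.7600 = 0.2400
  (~x5 & x5) | ~x5 = a + b − a·b on (0.1824, 0.2400) = 0.3786
  → value = 0.3786
|0.2400 − 0.3786| = 0.139

0.139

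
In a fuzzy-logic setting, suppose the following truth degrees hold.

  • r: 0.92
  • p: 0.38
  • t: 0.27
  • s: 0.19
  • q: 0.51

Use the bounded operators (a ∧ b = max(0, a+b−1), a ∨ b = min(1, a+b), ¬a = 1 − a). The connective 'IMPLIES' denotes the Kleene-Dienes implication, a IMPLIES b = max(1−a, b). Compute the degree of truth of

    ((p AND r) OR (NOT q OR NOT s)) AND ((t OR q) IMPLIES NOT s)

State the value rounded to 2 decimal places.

0.81

p AND r = max(0, a+b−1) on (0.38, 0.92) = 0.30
NOT q = 1 − 0.51 = 0.49
NOT s = 1 − 0.19 = 0.81
NOT q OR NOT s = min(1, a+b) on (0.49, 0.81) = 1.00
(p AND r) OR (NOT q OR NOT s) = min(1, a+b) on (0.30, 1.00) = 1.00
t OR q = min(1, a+b) on (0.27, 0.51) = 0.78
NOT s = 1 − 0.19 = 0.81
(t OR q) IMPLIES NOT s  [Kleene-Dienes: max(1−a, b)] with a=0.78, b=0.81 → 0.81
((p AND r) OR (NOT q OR NOT s)) AND ((t OR q) IMPLIES NOT s) = max(0, a+b−1) on (1.00, 0.81) = 0.81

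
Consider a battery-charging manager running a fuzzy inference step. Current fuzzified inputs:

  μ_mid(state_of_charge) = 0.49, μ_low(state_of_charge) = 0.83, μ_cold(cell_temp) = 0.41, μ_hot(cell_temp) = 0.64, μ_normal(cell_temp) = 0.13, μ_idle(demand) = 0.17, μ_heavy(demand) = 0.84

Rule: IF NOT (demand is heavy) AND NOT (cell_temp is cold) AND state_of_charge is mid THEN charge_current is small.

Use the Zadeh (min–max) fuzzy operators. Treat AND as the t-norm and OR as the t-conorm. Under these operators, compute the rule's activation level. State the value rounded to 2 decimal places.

firing strength: ¬heavy=1−0.84=0.16, ¬cold=1−0.41=0.59, mid=0.49; AND[min(a, b)] → w = 0.16

0.16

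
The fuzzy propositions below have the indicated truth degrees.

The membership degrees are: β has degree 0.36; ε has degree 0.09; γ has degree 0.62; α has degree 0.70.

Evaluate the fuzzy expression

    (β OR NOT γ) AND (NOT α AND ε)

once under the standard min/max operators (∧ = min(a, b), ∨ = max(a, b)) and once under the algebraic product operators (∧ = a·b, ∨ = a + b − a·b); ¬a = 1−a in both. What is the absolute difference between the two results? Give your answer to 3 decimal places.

0.074

Under standard min/max:
  NOT γ = 1 − 0.62 = 0.38
  β OR NOT γ = max(a, b) on (0.36, 0.38) = 0.38
  NOT α = 1 − 0.70 = 0.30
  NOT α AND ε = min(a, b) on (0.30, 0.09) = 0.09
  (β OR NOT γ) AND (NOT α AND ε) = min(a, b) on (0.38, 0.09) = 0.09
  → value = 0.0900
Under algebraic product:
  NOT γ = 1 − 0.6200 = 0.3800
  β OR NOT γ = a + b − a·b on (0.3600, 0.3800) = 0.6032
  NOT α = 1 − 0.7000 = 0.3000
  NOT α AND ε = a·b on (0.3000, 0.0900) = 0.0270
  (β OR NOT γ) AND (NOT α AND ε) = a·b on (0.6032, 0.0270) = 0.0163
  → value = 0.0163
|0.0900 − 0.0163| = 0.074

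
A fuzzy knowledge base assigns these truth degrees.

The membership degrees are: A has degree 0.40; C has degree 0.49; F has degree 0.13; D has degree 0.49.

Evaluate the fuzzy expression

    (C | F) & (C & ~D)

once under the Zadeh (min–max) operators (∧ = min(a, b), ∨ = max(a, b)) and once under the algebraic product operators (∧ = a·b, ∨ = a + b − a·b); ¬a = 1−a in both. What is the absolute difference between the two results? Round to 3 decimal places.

0.351

Under Zadeh (min–max):
  C | F = max(a, b) on (0.49, 0.13) = 0.49
  ~D = 1 − 0.49 = 0.51
  C & ~D = min(a, b) on (0.49, 0.51) = 0.49
  (C | F) & (C & ~D) = min(a, b) on (0.49, 0.49) = 0.49
  → value = 0.4900
Under algebraic product:
  C | F = a + b − a·b on (0.4900, 0.1300) = 0.5563
  ~D = 1 − 0.4900 = 0.5100
  C & ~D = a·b on (0.4900, 0.5100) = 0.2499
  (C | F) & (C & ~D) = a·b on (0.5563, 0.2499) = 0.1390
  → value = 0.1390
|0.4900 − 0.1390| = 0.351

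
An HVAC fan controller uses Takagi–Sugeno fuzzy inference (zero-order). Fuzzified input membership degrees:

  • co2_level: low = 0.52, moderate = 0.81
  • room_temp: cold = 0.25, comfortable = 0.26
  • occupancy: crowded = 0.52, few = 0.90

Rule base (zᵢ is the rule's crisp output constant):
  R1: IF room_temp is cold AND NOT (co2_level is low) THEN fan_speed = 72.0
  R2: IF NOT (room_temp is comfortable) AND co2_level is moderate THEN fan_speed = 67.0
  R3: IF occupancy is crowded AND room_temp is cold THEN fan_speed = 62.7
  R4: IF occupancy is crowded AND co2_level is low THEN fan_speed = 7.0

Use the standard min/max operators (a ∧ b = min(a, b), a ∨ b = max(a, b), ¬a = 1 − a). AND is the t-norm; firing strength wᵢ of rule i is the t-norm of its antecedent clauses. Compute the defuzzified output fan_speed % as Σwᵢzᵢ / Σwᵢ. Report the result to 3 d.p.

R1 (z=72.0): cold=0.25, ¬low=1−0.52=0.48; AND[min(a, b)] → w = 0.25
R2 (z=67.0): ¬comfortable=1−0.26=0.74, moderate=0.81; AND[min(a, b)] → w = 0.74
R3 (z=62.7): crowded=0.52, cold=0.25; AND[min(a, b)] → w = 0.25
R4 (z=7.0): crowded=0.52, low=0.52; AND[min(a, b)] → w = 0.52
Weighted average = (0.25·72.0 + 0.74·67.0 + 0.25·62.7 + 0.52·7.0) / (0.25 + 0.74 + 0.25 + 0.52)
  = 86.8950 / 1.7600 = 49.372

49.372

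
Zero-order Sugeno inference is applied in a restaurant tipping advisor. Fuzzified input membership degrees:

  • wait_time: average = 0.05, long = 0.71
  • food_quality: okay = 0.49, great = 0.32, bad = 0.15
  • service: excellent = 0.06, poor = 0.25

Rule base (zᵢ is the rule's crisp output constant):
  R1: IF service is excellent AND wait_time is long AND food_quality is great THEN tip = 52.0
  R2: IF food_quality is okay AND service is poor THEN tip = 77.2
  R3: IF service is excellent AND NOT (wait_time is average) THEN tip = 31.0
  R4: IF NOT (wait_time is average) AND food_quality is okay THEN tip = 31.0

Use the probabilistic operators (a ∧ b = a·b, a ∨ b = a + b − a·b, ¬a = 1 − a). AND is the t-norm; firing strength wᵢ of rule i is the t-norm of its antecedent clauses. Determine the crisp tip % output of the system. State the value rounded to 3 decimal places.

R1 (z=52.0): excellent=0.06, long=0.71, great=0.32; AND[a·b] → w = 0.0136
R2 (z=77.2): okay=0.49, poor=0.25; AND[a·b] → w = 0.1225
R3 (z=31.0): excellent=0.06, ¬average=1−0.05=0.95; AND[a·b] → w = 0.0570
R4 (z=31.0): ¬average=1−0.05=0.95, okay=0.49; AND[a·b] → w = 0.4655
Weighted average = (0.0136·52.0 + 0.1225·77.2 + 0.0570·31.0 + 0.4655·31.0) / (0.0136 + 0.1225 + 0.0570 + 0.4655)
  = 26.3634 / 0.6586 = 40.027

40.027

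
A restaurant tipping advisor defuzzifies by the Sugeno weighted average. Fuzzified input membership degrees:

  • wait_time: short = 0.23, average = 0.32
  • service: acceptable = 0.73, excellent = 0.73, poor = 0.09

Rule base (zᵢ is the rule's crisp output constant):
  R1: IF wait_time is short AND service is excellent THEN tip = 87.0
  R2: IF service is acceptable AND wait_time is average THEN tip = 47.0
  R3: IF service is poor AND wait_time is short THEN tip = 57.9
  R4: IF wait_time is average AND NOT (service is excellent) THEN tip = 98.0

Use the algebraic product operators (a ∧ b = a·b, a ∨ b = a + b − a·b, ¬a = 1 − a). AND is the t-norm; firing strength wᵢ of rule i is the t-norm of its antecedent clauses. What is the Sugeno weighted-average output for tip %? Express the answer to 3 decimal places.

69.312

R1 (z=87.0): short=0.23, excellent=0.73; AND[a·b] → w = 0.1679
R2 (z=47.0): acceptable=0.73, average=0.32; AND[a·b] → w = 0.2336
R3 (z=57.9): poor=0.09, short=0.23; AND[a·b] → w = 0.0207
R4 (z=98.0): average=0.32, ¬excellent=1−0.73=0.27; AND[a·b] → w = 0.0864
Weighted average = (0.1679·87.0 + 0.2336·47.0 + 0.0207·57.9 + 0.0864·98.0) / (0.1679 + 0.2336 + 0.0207 + 0.0864)
  = 35.2522 / 0.5086 = 69.312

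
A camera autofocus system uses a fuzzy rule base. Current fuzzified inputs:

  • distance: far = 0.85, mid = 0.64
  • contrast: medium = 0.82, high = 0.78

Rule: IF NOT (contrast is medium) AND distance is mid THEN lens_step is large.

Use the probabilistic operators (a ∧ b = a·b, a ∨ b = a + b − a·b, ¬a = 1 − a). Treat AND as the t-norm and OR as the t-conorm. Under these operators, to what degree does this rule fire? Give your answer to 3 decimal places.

firing strength: ¬medium=1−0.82=0.18, mid=0.64; AND[a·b] → w = 0.1152

0.115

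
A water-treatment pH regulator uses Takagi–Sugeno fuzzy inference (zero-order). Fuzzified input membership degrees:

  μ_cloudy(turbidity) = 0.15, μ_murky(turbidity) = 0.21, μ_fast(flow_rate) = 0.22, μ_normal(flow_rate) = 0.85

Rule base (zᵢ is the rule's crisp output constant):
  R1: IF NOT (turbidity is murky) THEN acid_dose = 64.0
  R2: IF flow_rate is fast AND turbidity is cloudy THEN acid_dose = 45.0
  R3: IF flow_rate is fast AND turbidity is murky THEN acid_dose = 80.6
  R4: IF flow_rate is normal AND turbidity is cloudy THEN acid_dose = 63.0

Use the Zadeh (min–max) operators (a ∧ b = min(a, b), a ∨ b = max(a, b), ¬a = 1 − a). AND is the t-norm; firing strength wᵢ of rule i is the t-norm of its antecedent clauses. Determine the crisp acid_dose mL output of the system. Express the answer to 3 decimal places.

64.374

R1 (z=64.0): ¬murky=1−0.21=0.79 → w = 0.79
R2 (z=45.0): fast=0.22, cloudy=0.15; AND[min(a, b)] → w = 0.15
R3 (z=80.6): fast=0.22, murky=0.21; AND[min(a, b)] → w = 0.21
R4 (z=63.0): normal=0.85, cloudy=0.15; AND[min(a, b)] → w = 0.15
Weighted average = (0.79·64.0 + 0.15·45.0 + 0.21·80.6 + 0.15·63.0) / (0.79 + 0.15 + 0.21 + 0.15)
  = 83.6860 / 1.3000 = 64.374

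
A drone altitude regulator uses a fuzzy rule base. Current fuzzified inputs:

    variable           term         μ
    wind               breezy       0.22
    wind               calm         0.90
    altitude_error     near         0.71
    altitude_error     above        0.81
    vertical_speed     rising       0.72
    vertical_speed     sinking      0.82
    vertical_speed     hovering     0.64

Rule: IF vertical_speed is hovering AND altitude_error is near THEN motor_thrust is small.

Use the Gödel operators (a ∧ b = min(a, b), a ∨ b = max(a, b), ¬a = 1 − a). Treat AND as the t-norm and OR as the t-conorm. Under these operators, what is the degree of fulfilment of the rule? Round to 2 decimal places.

firing strength: hovering=0.64, near=0.71; AND[min(a, b)] → w = 0.64

0.64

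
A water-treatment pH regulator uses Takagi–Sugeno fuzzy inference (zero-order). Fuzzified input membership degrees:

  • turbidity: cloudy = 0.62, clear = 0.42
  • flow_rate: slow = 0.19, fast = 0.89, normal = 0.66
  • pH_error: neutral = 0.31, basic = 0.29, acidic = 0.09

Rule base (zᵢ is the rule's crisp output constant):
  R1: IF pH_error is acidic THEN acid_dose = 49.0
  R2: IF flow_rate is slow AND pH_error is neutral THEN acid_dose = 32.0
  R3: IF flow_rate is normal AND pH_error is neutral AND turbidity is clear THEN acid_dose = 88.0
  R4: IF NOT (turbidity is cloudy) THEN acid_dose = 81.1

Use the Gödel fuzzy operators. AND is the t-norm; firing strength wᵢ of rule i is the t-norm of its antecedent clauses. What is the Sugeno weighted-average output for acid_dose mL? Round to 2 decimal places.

R1 (z=49.0): acidic=0.09 → w = 0.09
R2 (z=32.0): slow=0.19, neutral=0.31; AND[min(a, b)] → w = 0.19
R3 (z=88.0): normal=0.66, neutral=0.31, clear=0.42; AND[min(a, b)] → w = 0.31
R4 (z=81.1): ¬cloudy=1−0.62=0.38 → w = 0.38
Weighted average = (0.09·49.0 + 0.19·32.0 + 0.31·88.0 + 0.38·81.1) / (0.09 + 0.19 + 0.31 + 0.38)
  = 68.5880 / 0.9700 = 70.71

70.71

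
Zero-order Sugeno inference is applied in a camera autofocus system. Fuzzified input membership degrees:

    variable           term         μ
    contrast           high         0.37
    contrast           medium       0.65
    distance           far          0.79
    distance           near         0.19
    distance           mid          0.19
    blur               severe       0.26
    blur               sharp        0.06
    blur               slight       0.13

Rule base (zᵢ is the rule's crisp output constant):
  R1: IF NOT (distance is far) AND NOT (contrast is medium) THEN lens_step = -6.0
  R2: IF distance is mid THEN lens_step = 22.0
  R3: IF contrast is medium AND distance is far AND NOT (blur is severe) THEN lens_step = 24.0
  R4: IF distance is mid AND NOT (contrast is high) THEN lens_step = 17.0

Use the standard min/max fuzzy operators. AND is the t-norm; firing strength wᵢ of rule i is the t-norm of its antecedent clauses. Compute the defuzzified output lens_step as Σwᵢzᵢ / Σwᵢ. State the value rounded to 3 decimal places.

R1 (z=-6.0): ¬far=1−0.79=0.21, ¬medium=1−0.65=0.35; AND[min(a, b)] → w = 0.21
R2 (z=22.0): mid=0.19 → w = 0.19
R3 (z=24.0): medium=0.65, far=0.79, ¬severe=1−0.26=0.74; AND[min(a, b)] → w = 0.65
R4 (z=17.0): mid=0.19, ¬high=1−0.37=0.63; AND[min(a, b)] → w = 0.19
Weighted average = (0.21·-6.0 + 0.19·22.0 + 0.65·24.0 + 0.19·17.0) / (0.21 + 0.19 + 0.65 + 0.19)
  = 21.7500 / 1.2400 = 17.540

17.540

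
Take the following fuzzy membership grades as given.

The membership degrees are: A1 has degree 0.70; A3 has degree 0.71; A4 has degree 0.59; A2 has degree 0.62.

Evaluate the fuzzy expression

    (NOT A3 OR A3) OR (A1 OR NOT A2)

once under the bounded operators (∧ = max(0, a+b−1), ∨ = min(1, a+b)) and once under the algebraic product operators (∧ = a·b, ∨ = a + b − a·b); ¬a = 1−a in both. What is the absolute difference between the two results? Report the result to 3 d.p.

Under bounded:
  NOT A3 = 1 − 0.71 = 0.29
  NOT A3 OR A3 = min(1, a+b) on (0.29, 0.71) = 1.00
  NOT A2 = 1 − 0.62 = 0.38
  A1 OR NOT A2 = min(1, a+b) on (0.70, 0.38) = 1.00
  (NOT A3 OR A3) OR (A1 OR NOT A2) = min(1, a+b) on (1.00, 1.00) = 1.00
  → value = 1.0000
Under algebraic product:
  NOT A3 = 1 − 0.7100 = 0.2900
  NOT A3 OR A3 = a + b − a·b on (0.2900, 0.7100) = 0.7941
  NOT A2 = 1 − 0.6200 = 0.3800
  A1 OR NOT A2 = a + b − a·b on (0.7000, 0.3800) = 0.8140
  (NOT A3 OR A3) OR (A1 OR NOT A2) = a + b − a·b on (0.7941, 0.8140) = 0.9617
  → value = 0.9617
|1.0000 − 0.9617| = 0.038

0.038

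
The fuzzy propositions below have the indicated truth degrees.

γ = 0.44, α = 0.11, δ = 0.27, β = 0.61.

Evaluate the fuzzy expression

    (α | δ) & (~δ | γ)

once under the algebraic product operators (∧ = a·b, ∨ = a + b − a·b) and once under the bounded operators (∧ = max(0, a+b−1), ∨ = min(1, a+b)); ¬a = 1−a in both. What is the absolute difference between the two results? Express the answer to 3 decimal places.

0.083

Under algebraic product:
  α | δ = a + b − a·b on (0.1100, 0.2700) = 0.3503
  ~δ = 1 − 0.2700 = 0.7300
  ~δ | γ = a + b − a·b on (0.7300, 0.4400) = 0.8488
  (α | δ) & (~δ | γ) = a·b on (0.3503, 0.8488) = 0.2973
  → value = 0.2973
Under bounded:
  α | δ = min(1, a+b) on (0.11, 0.27) = 0.38
  ~δ = 1 − 0.27 = 0.73
  ~δ | γ = min(1, a+b) on (0.73, 0.44) = 1.00
  (α | δ) & (~δ | γ) = max(0, a+b−1) on (0.38, 1.00) = 0.38
  → value = 0.3800
|0.2973 − 0.3800| = 0.083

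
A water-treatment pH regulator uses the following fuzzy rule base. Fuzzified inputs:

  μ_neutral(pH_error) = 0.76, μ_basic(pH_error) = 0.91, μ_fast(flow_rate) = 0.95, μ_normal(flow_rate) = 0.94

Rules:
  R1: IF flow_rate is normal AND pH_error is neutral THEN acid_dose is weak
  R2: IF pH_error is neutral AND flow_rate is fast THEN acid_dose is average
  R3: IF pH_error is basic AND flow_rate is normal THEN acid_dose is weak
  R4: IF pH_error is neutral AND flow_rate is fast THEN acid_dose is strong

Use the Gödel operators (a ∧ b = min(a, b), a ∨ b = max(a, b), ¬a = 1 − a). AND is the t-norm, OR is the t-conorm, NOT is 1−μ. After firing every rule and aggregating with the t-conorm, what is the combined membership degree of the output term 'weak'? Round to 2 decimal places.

0.91

R1: normal=0.94, neutral=0.76; AND[min(a, b)] → w = 0.76
R2: neutral=0.76, fast=0.95; AND[min(a, b)] → w = 0.76
R3: basic=0.91, normal=0.94; AND[min(a, b)] → w = 0.91
R4: neutral=0.76, fast=0.95; AND[min(a, b)] → w = 0.76
Rules with consequent 'weak': {R1, R3} → strengths 0.76, 0.91
Aggregate via t-conorm [max(a, b)]: 0.91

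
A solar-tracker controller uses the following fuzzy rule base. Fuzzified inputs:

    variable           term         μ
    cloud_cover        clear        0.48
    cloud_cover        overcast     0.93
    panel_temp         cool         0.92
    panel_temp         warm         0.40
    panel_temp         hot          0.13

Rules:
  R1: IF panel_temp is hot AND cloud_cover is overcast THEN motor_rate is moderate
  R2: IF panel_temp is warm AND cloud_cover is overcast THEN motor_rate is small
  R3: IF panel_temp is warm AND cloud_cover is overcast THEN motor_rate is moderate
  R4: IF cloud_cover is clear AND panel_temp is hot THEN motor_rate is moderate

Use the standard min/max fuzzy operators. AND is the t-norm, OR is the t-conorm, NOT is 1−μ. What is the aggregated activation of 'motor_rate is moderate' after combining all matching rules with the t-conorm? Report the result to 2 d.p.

0.40

R1: hot=0.13, overcast=0.93; AND[min(a, b)] → w = 0.13
R2: warm=0.40, overcast=0.93; AND[min(a, b)] → w = 0.40
R3: warm=0.40, overcast=0.93; AND[min(a, b)] → w = 0.40
R4: clear=0.48, hot=0.13; AND[min(a, b)] → w = 0.13
Rules with consequent 'moderate': {R1, R3, R4} → strengths 0.13, 0.40, 0.13
Aggregate via t-conorm [max(a, b)]: 0.40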